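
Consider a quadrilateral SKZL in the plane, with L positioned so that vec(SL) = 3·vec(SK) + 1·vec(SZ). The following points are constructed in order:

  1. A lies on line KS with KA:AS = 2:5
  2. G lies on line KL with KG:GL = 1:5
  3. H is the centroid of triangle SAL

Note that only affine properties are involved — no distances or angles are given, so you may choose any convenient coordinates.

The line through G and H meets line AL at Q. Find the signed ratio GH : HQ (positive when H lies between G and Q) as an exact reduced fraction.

Choose coordinates S = (0, 0), K = (1, 0), Z = (0, 1), L = (3, 1).
1. A lies on line KS with KA:AS = 2:5 ⇒ A = (5/7, 0)
2. G lies on line KL with KG:GL = 1:5 ⇒ G = (4/3, 1/6)
3. H is the centroid of triangle SAL ⇒ H = (26/21, 1/3)
line GH meets AL at Q = (9/7, 1/4)
H = G + t·(Q−G) with t = 2, so GH:HQ = 2:-1

GH:HQ = -2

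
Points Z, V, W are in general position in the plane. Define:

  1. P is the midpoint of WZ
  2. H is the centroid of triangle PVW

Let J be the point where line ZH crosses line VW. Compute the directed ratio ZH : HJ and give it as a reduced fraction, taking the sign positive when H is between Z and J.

ZH:HJ = 5

Assign Z = (0, 0), V = (1, 0), W = (0, 1) — the answer is frame-independent, so this choice is without loss of generality.
1. P is the midpoint of WZ ⇒ P = (0, 1/2)
2. H is the centroid of triangle PVW ⇒ H = (1/3, 1/2)
line ZH meets VW at J = (2/5, 3/5)
H = Z + t·(J−Z) with t = 5/6, so ZH:HJ = 5/6:1/6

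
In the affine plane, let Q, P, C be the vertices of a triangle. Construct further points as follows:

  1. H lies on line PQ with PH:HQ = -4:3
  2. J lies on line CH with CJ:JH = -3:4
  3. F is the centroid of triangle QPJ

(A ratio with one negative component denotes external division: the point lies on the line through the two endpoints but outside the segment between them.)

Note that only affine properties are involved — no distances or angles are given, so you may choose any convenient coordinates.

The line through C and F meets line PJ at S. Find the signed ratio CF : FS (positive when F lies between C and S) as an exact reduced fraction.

Choose coordinates Q = (0, 0), P = (1, 0), C = (0, 1).
1. H lies on line PQ with PH:HQ = -4:3 ⇒ H = (-3, 0)
2. J lies on line CH with CJ:JH = -3:4 ⇒ J = (9, 4)
3. F is the centroid of triangle QPJ ⇒ F = (10/3, 4/3)
line CF meets PJ at S = (15/4, 11/8)
F = C + t·(S−C) with t = 8/9, so CF:FS = 8/9:1/9

CF:FS = 8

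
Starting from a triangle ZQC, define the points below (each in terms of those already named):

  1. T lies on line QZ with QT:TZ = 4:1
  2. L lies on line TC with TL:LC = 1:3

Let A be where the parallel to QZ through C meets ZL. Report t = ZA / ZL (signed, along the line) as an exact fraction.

Work in coordinates with Z = (0, 0), Q = (1, 0), C = (0, 1).
1. T lies on line QZ with QT:TZ = 4:1 ⇒ T = (1/5, 0)
2. L lies on line TC with TL:LC = 1:3 ⇒ L = (3/20, 1/4)
through C parallel to QZ: direction (-1, 0); meets ZL at A = (3/5, 1)
A = Z + t·(L−Z) with t = 4

t = 4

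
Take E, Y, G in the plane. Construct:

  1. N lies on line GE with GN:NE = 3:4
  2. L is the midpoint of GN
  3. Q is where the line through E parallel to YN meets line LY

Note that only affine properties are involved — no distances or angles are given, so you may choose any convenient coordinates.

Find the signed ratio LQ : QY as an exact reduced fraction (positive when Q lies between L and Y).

LQ:QY = -11/8

Choose coordinates E = (0, 0), Y = (1, 0), G = (0, 1).
1. N lies on line GE with GN:NE = 3:4 ⇒ N = (0, 4/7)
2. L is the midpoint of GN ⇒ L = (0, 11/14)
3. Q is where the line through E parallel to YN meets line LY ⇒ Q = (11/3, -44/21)
Q = L + t·(Y−L) with t = 11/3, so LQ:QY = t:(1−t) = 11/3:-8/3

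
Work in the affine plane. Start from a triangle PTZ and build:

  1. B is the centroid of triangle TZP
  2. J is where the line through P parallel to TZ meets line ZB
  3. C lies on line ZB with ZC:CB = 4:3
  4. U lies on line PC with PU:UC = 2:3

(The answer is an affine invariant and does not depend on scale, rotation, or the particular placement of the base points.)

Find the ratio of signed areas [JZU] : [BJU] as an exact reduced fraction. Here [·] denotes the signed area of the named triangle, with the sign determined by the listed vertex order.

Choose coordinates P = (0, 0), T = (1, 0), Z = (0, 1).
1. B is the centroid of triangle TZP ⇒ B = (1/3, 1/3)
2. J is where the line through P parallel to TZ meets line ZB ⇒ J = (1, -1)
3. C lies on line ZB with ZC:CB = 4:3 ⇒ C = (4/21, 13/21)
4. U lies on line PC with PU:UC = 2:3 ⇒ U = (8/105, 26/105)
2·[JZU] = 3/5, 2·[BJU] = -2/5
[JZU]:[BJU] = 3/5:-2/5 = -3/2

[JZU]:[BJU] = -3/2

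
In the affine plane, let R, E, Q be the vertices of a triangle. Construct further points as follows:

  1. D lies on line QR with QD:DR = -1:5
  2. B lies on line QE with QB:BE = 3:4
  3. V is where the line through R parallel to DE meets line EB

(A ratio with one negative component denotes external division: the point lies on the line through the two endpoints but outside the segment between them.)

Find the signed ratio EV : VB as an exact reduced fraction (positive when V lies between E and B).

Assign R = (0, 0), E = (1, 0), Q = (0, 1) — the answer is frame-independent, so this choice is without loss of generality.
1. D lies on line QR with QD:DR = -1:5 ⇒ D = (0, 5/4)
2. B lies on line QE with QB:BE = 3:4 ⇒ B = (3/7, 4/7)
3. V is where the line through R parallel to DE meets line EB ⇒ V = (-4, 5)
V = E + t·(B−E) with t = 35/4, so EV:VB = t:(1−t) = 35/4:-31/4

EV:VB = -35/31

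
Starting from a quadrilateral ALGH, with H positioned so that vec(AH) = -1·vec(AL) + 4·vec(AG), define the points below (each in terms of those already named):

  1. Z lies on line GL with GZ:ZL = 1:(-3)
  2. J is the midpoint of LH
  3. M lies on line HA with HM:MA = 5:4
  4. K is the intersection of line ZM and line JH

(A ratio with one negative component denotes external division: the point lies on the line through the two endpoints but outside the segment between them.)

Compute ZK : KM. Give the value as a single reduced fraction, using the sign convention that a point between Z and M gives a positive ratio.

Work in coordinates with A = (0, 0), L = (1, 0), G = (0, 1), H = (-1, 4).
1. Z lies on line GL with GZ:ZL = 1:(-3) ⇒ Z = (-1/2, 3/2)
2. J is the midpoint of LH ⇒ J = (0, 2)
3. M lies on line HA with HM:MA = 5:4 ⇒ M = (-4/9, 16/9)
4. K is the intersection of line ZM and line JH ⇒ K = (-2/7, 18/7)
K = Z + t·(M−Z) with t = 27/7, so ZK:KM = t:(1−t) = 27/7:-20/7

ZK:KM = -27/20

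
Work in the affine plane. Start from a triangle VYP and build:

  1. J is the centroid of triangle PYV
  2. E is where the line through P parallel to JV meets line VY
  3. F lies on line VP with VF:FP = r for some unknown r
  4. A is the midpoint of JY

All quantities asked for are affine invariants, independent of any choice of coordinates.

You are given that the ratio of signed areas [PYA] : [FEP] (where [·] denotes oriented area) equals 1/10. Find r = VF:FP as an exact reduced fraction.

r = -2/5

Set V = (0, 0), Y = (1, 0), P = (0, 1); any affine frame gives the same invariant.
1. J is the centroid of triangle PYV ⇒ J = (1/3, 1/3)
2. E is where the line through P parallel to JV meets line VY ⇒ E = (-1, 0)
3. With VF:FP = r, write λ = r/(r+1) so F = V + λ·(P−V); F is affine-linear in λ
4. A is the midpoint of JY ⇒ A = (2/3, 1/6)
Every point depending on F is an affine combination of F and λ-independent points, so each such coordinate is linear in λ; the λ² term in each signed area is a multiple of (P−V)×(P−V) = 0, so 2·[PYA] and 2·[FEP] are each linear in λ. Evaluating at λ=0 and λ=1:
  2·[PYA] = -1/6,   2·[FEP] = λ − 1
So [PYA]:[FEP] = (-1/6) / (λ − 1). Setting this equal to 1/10:
  -1/6 = 1/10·(λ − 1)  ⇒  λ = -2/3
Then r = λ/(1−λ) = (-2/3)/(5/3) = -2/5. Check: with r = -2/5, F = (0, -2/3) and [PYA]:[FEP] = 1/10 as required.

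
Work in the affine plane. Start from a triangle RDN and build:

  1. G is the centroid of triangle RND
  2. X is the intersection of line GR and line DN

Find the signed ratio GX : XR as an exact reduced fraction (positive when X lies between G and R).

GX:XR = -1/3

Work in coordinates with R = (0, 0), D = (1, 0), N = (0, 1).
1. G is the centroid of triangle RND ⇒ G = (1/3, 1/3)
2. X is the intersection of line GR and line DN ⇒ X = (1/2, 1/2)
X = G + t·(R−G) with t = -1/2, so GX:XR = t:(1−t) = -1/2:3/2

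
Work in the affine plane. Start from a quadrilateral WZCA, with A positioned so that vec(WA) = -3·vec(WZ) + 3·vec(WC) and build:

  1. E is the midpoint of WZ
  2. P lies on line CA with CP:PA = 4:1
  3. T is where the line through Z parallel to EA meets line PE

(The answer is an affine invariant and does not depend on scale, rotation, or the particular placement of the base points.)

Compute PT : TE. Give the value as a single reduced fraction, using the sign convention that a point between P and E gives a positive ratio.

PT:TE = -11/15

Work in coordinates with W = (0, 0), Z = (1, 0), C = (0, 1), A = (-3, 3).
1. E is the midpoint of WZ ⇒ E = (1/2, 0)
2. P lies on line CA with CP:PA = 4:1 ⇒ P = (-12/5, 13/5)
3. T is where the line through Z parallel to EA meets line PE ⇒ T = (-83/8, 39/4)
T = P + t·(E−P) with t = -11/4, so PT:TE = t:(1−t) = -11/4:15/4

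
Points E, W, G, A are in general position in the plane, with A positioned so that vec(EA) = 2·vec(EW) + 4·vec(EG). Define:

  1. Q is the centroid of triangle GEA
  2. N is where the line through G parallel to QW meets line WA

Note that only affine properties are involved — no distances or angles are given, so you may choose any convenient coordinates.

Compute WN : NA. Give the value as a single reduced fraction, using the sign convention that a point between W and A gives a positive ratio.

WN:NA = -4/13

Set E = (0, 0), W = (1, 0), G = (0, 1), A = (2, 4); any affine frame gives the same invariant.
1. Q is the centroid of triangle GEA ⇒ Q = (2/3, 5/3)
2. N is where the line through G parallel to QW meets line WA ⇒ N = (5/9, -16/9)
N = W + t·(A−W) with t = -4/9, so WN:NA = t:(1−t) = -4/9:13/9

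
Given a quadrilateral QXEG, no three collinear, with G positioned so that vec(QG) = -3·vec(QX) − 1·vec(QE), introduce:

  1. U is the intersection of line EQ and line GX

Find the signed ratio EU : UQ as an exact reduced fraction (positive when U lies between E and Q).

Assign Q = (0, 0), X = (1, 0), E = (0, 1), G = (-3, -1) — the answer is frame-independent, so this choice is without loss of generality.
1. U is the intersection of line EQ and line GX ⇒ U = (0, -1/4)
U = E + t·(Q−E) with t = 5/4, so EU:UQ = t:(1−t) = 5/4:-1/4

EU:UQ = -5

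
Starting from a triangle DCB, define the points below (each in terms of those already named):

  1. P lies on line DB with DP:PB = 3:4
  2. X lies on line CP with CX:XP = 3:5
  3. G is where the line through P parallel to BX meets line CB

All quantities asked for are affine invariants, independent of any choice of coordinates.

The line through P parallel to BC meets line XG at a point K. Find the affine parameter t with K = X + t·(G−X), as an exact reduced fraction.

Set D = (0, 0), C = (1, 0), B = (0, 1); any affine frame gives the same invariant.
1. P lies on line DB with DP:PB = 3:4 ⇒ P = (0, 3/7)
2. X lies on line CP with CX:XP = 3:5 ⇒ X = (5/8, 9/56)
3. G is where the line through P parallel to BX meets line CB ⇒ G = (-5/3, 8/3)
through P parallel to BC: direction (1, -1); meets XG at K = (40/9, -253/63)
K = X + t·(G−X) with t = -5/3

t = -5/3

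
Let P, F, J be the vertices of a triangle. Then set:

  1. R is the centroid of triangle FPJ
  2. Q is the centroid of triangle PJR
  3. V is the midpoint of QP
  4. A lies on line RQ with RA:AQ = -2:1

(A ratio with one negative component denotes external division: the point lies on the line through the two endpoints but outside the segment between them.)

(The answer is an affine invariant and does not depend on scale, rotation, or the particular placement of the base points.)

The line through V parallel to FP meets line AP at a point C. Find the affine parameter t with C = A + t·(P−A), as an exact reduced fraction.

Assign P = (0, 0), F = (1, 0), J = (0, 1) — the answer is frame-independent, so this choice is without loss of generality.
1. R is the centroid of triangle FPJ ⇒ R = (1/3, 1/3)
2. Q is the centroid of triangle PJR ⇒ Q = (1/9, 4/9)
3. V is the midpoint of QP ⇒ V = (1/18, 2/9)
4. A lies on line RQ with RA:AQ = -2:1 ⇒ A = (-1/9, 5/9)
through V parallel to FP: direction (-1, 0); meets AP at C = (-2/45, 2/9)
C = A + t·(P−A) with t = 3/5

t = 3/5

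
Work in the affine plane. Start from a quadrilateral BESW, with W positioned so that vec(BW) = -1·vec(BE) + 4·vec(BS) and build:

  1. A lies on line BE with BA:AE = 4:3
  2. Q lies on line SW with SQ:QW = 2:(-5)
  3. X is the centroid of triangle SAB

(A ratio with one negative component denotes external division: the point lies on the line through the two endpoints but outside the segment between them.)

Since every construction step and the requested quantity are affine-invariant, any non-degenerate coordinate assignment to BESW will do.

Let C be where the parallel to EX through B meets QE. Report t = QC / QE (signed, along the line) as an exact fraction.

t = 37/58

Assign B = (0, 0), E = (1, 0), S = (0, 1), W = (-1, 4) — the answer is frame-independent, so this choice is without loss of generality.
1. A lies on line BE with BA:AE = 4:3 ⇒ A = (4/7, 0)
2. Q lies on line SW with SQ:QW = 2:(-5) ⇒ Q = (2/3, -1)
3. X is the centroid of triangle SAB ⇒ X = (4/21, 1/3)
through B parallel to EX: direction (-17/21, 1/3); meets QE at C = (51/58, -21/58)
C = Q + t·(E−Q) with t = 37/58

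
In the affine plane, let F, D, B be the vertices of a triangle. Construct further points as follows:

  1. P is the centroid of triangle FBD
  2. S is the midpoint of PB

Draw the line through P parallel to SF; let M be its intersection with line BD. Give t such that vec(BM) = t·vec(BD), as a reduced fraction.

Choose coordinates F = (0, 0), D = (1, 0), B = (0, 1).
1. P is the centroid of triangle FBD ⇒ P = (1/3, 1/3)
2. S is the midpoint of PB ⇒ S = (1/6, 2/3)
through P parallel to SF: direction (-1/6, -2/3); meets BD at M = (2/5, 3/5)
M = B + t·(D−B) with t = 2/5

t = 2/5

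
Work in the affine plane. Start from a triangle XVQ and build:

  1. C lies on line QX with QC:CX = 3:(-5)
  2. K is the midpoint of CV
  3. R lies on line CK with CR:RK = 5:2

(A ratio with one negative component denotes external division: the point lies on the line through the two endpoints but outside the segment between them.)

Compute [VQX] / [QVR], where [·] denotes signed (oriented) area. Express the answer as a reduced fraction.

Set X = (0, 0), V = (1, 0), Q = (0, 1); any affine frame gives the same invariant.
1. C lies on line QX with QC:CX = 3:(-5) ⇒ C = (0, 5/2)
2. K is the midpoint of CV ⇒ K = (1/2, 5/4)
3. R lies on line CK with CR:RK = 5:2 ⇒ R = (5/14, 45/28)
2·[VQX] = 1, 2·[QVR] = 27/28
[VQX]:[QVR] = 1:27/28 = 28/27

[VQX]:[QVR] = 28/27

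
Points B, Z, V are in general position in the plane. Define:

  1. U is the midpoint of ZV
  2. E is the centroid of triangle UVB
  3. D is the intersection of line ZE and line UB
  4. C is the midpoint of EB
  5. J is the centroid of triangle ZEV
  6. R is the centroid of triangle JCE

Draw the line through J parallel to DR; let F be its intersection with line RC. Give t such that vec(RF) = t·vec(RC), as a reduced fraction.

Choose coordinates B = (0, 0), Z = (1, 0), V = (0, 1).
1. U is the midpoint of ZV ⇒ U = (1/2, 1/2)
2. E is the centroid of triangle UVB ⇒ E = (1/6, 1/2)
3. D is the intersection of line ZE and line UB ⇒ D = (3/8, 3/8)
4. C is the midpoint of EB ⇒ C = (1/12, 1/4)
5. J is the centroid of triangle ZEV ⇒ J = (7/18, 1/2)
6. R is the centroid of triangle JCE ⇒ R = (23/108, 5/12)
through J parallel to DR: direction (-35/216, 1/24); meets RC at F = (8/27, 11/21)
F = R + t·(C−R) with t = -9/14

t = -9/14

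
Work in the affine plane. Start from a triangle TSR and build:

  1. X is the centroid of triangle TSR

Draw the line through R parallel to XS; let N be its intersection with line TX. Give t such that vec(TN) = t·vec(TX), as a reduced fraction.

Assign T = (0, 0), S = (1, 0), R = (0, 1) — the answer is frame-independent, so this choice is without loss of generality.
1. X is the centroid of triangle TSR ⇒ X = (1/3, 1/3)
through R parallel to XS: direction (2/3, -1/3); meets TX at N = (2/3, 2/3)
N = T + t·(X−T) with t = 2

t = 2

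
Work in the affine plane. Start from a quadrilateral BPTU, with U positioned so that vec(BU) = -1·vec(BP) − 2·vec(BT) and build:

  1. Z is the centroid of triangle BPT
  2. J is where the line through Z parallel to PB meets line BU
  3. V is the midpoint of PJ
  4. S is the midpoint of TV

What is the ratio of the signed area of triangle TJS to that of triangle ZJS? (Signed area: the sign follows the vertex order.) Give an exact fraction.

Assign B = (0, 0), P = (1, 0), T = (0, 1), U = (-1, -2) — the answer is frame-independent, so this choice is without loss of generality.
1. Z is the centroid of triangle BPT ⇒ Z = (1/3, 1/3)
2. J is where the line through Z parallel to PB meets line BU ⇒ J = (1/6, 1/3)
3. V is the midpoint of PJ ⇒ V = (7/12, 1/6)
4. S is the midpoint of TV ⇒ S = (7/24, 7/12)
2·[TJS] = 1/8, 2·[ZJS] = -1/24
[TJS]:[ZJS] = 1/8:-1/24 = -3

[TJS]:[ZJS] = -3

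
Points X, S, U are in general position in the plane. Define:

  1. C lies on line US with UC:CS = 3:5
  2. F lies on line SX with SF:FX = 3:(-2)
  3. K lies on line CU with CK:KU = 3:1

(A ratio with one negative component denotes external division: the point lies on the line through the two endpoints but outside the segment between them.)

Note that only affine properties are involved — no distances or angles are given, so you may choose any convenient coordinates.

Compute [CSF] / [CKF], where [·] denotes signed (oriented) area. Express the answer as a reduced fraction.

[CSF]:[CKF] = -20/9

Set X = (0, 0), S = (1, 0), U = (0, 1); any affine frame gives the same invariant.
1. C lies on line US with UC:CS = 3:5 ⇒ C = (3/8, 5/8)
2. F lies on line SX with SF:FX = 3:(-2) ⇒ F = (-2, 0)
3. K lies on line CU with CK:KU = 3:1 ⇒ K = (3/32, 29/32)
2·[CSF] = -15/8, 2·[CKF] = 27/32
[CSF]:[CKF] = -15/8:27/32 = -20/9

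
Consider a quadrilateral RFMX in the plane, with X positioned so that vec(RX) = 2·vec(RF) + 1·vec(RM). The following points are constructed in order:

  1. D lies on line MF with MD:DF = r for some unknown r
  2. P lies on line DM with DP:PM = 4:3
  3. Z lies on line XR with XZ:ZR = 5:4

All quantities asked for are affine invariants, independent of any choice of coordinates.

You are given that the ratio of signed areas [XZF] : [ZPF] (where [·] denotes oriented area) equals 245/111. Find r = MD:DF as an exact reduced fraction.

r = 4/3

Work in coordinates with R = (0, 0), F = (1, 0), M = (0, 1), X = (2, 1).
1. With MD:DF = r, write λ = r/(r+1) so D = M + λ·(F−M); D is affine-linear in λ
2. P lies on line DM with DP:PM = 4:3 ⇒ P is an affine combination of earlier points and hence also affine-linear in λ
3. Z lies on line XR with XZ:ZR = 5:4 ⇒ Z = (8/9, 4/9)
Every point depending on D is an affine combination of D and λ-independent points, so each such coordinate is linear in λ; the λ² term in each signed area is a multiple of (F−M)×(F−M) = 0, so 2·[XZF] and 2·[ZPF] are each linear in λ. Evaluating at λ=0 and λ=1:
  2·[XZF] = 5/9,   2·[ZPF] = -1/7·λ + 1/3
So [XZF]:[ZPF] = (5/9) / (-1/7·λ + 1/3). Setting this equal to 245/111:
  5/9 = 245/111·(-1/7·λ + 1/3)  ⇒  λ = 4/7
Then r = λ/(1−λ) = (4/7)/(3/7) = 4/3. Check: with r = 4/3, D = (4/7, 3/7) and [XZF]:[ZPF] = 245/111 as required.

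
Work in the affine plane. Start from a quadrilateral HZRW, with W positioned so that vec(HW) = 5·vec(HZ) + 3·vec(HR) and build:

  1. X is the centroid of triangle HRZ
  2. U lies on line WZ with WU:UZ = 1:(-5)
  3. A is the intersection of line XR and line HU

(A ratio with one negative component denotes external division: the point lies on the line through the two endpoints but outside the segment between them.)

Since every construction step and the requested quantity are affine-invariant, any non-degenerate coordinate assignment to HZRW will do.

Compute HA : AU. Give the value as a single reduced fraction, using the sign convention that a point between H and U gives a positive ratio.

Choose coordinates H = (0, 0), Z = (1, 0), R = (0, 1), W = (5, 3).
1. X is the centroid of triangle HRZ ⇒ X = (1/3, 1/3)
2. U lies on line WZ with WU:UZ = 1:(-5) ⇒ U = (6, 15/4)
3. A is the intersection of line XR and line HU ⇒ A = (8/21, 5/21)
A = H + t·(U−H) with t = 4/63, so HA:AU = t:(1−t) = 4/63:59/63

HA:AU = 4/59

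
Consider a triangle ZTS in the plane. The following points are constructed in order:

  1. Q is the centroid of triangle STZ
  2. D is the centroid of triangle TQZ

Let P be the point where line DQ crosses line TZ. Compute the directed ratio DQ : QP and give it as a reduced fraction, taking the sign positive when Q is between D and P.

Work in coordinates with Z = (0, 0), T = (1, 0), S = (0, 1).
1. Q is the centroid of triangle STZ ⇒ Q = (1/3, 1/3)
2. D is the centroid of triangle TQZ ⇒ D = (4/9, 1/9)
line DQ meets TZ at P = (1/2, 0)
Q = D + t·(P−D) with t = -2, so DQ:QP = -2:3

DQ:QP = -2/3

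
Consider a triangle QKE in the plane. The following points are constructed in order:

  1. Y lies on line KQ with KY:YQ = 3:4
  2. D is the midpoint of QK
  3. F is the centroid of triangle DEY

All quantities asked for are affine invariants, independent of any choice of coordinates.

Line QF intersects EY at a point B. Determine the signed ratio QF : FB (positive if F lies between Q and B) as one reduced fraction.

Assign Q = (0, 0), K = (1, 0), E = (0, 1) — the answer is frame-independent, so this choice is without loss of generality.
1. Y lies on line KQ with KY:YQ = 3:4 ⇒ Y = (4/7, 0)
2. D is the midpoint of QK ⇒ D = (1/2, 0)
3. F is the centroid of triangle DEY ⇒ F = (5/14, 1/3)
line QF meets EY at B = (60/161, 8/23)
F = Q + t·(B−Q) with t = 23/24, so QF:FB = 23/24:1/24

QF:FB = 23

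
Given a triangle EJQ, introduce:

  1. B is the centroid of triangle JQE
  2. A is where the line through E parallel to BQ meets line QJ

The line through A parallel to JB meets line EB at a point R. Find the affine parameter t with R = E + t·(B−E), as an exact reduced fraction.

Choose coordinates E = (0, 0), J = (1, 0), Q = (0, 1).
1. B is the centroid of triangle JQE ⇒ B = (1/3, 1/3)
2. A is where the line through E parallel to BQ meets line QJ ⇒ A = (-1, 2)
through A parallel to JB: direction (-2/3, 1/3); meets EB at R = (1, 1)
R = E + t·(B−E) with t = 3

t = 3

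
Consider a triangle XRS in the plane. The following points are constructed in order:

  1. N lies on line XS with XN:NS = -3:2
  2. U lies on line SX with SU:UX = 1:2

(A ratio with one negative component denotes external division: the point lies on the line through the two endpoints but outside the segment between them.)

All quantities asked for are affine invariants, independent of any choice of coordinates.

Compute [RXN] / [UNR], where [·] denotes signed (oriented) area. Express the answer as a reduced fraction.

Assign X = (0, 0), R = (1, 0), S = (0, 1) — the answer is frame-independent, so this choice is without loss of generality.
1. N lies on line XS with XN:NS = -3:2 ⇒ N = (0, 3)
2. U lies on line SX with SU:UX = 1:2 ⇒ U = (0, 2/3)
2·[RXN] = -3, 2·[UNR] = -7/3
[RXN]:[UNR] = -3:-7/3 = 9/7

[RXN]:[UNR] = 9/7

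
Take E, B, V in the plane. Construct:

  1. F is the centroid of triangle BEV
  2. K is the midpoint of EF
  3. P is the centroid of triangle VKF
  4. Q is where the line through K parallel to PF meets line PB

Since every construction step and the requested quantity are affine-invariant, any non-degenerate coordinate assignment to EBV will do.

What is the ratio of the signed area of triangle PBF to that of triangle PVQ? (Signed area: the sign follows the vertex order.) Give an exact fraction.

[PBF]:[PVQ] = -1/6

Assign E = (0, 0), B = (1, 0), V = (0, 1) — the answer is frame-independent, so this choice is without loss of generality.
1. F is the centroid of triangle BEV ⇒ F = (1/3, 1/3)
2. K is the midpoint of EF ⇒ K = (1/6, 1/6)
3. P is the centroid of triangle VKF ⇒ P = (1/6, 1/2)
4. Q is where the line through K parallel to PF meets line PB ⇒ Q = (-2/3, 1)
2·[PBF] = -1/18, 2·[PVQ] = 1/3
[PBF]:[PVQ] = -1/18:1/3 = -1/6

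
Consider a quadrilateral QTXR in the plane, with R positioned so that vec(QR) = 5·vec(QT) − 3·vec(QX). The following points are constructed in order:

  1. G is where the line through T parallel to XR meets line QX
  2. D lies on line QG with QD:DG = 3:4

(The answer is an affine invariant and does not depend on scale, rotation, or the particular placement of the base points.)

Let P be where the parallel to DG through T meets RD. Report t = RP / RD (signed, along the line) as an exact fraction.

Assign Q = (0, 0), T = (1, 0), X = (0, 1), R = (5, -3) — the answer is frame-independent, so this choice is without loss of generality.
1. G is where the line through T parallel to XR meets line QX ⇒ G = (0, 4/5)
2. D lies on line QG with QD:DG = 3:4 ⇒ D = (0, 12/35)
through T parallel to DG: direction (0, 16/35); meets RD at P = (1, -57/175)
P = R + t·(D−R) with t = 4/5

t = 4/5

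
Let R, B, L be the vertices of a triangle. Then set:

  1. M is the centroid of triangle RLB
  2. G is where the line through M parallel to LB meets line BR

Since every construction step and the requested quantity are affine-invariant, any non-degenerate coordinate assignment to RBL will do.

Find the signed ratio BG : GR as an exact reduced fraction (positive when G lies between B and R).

BG:GR = 1/2

Set R = (0, 0), B = (1, 0), L = (0, 1); any affine frame gives the same invariant.
1. M is the centroid of triangle RLB ⇒ M = (1/3, 1/3)
2. G is where the line through M parallel to LB meets line BR ⇒ G = (2/3, 0)
G = B + t·(R−B) with t = 1/3, so BG:GR = t:(1−t) = 1/3:2/3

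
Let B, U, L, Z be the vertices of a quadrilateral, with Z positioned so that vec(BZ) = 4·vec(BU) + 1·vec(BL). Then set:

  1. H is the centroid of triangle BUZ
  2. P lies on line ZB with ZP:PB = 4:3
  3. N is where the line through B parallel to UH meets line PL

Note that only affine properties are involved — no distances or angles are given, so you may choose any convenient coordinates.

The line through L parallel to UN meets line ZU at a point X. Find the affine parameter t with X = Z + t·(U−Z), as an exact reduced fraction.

t = 3/2

Work in coordinates with B = (0, 0), U = (1, 0), L = (0, 1), Z = (4, 1).
1. H is the centroid of triangle BUZ ⇒ H = (5/3, 1/3)
2. P lies on line ZB with ZP:PB = 4:3 ⇒ P = (12/7, 3/7)
3. N is where the line through B parallel to UH meets line PL ⇒ N = (6/5, 3/5)
through L parallel to UN: direction (1/5, 3/5); meets ZU at X = (-1/2, -1/2)
X = Z + t·(U−Z) with t = 3/2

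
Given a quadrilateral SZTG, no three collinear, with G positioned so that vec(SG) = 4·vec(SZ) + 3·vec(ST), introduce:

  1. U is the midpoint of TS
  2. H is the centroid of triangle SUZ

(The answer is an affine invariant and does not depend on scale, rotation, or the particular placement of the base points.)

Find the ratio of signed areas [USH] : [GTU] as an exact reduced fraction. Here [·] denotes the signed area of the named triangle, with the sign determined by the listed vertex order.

Set S = (0, 0), Z = (1, 0), T = (0, 1), G = (4, 3); any affine frame gives the same invariant.
1. U is the midpoint of TS ⇒ U = (0, 1/2)
2. H is the centroid of triangle SUZ ⇒ H = (1/3, 1/6)
2·[USH] = 1/6, 2·[GTU] = 2
[USH]:[GTU] = 1/6:2 = 1/12

[USH]:[GTU] = 1/12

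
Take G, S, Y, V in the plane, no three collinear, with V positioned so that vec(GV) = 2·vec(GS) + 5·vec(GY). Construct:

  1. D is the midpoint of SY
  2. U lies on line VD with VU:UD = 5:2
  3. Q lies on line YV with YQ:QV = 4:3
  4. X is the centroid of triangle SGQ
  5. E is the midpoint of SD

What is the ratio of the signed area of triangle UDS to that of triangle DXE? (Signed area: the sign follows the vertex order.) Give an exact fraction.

[UDS]:[DXE] = -72/17

Choose coordinates G = (0, 0), S = (1, 0), Y = (0, 1), V = (2, 5).
1. D is the midpoint of SY ⇒ D = (1/2, 1/2)
2. U lies on line VD with VU:UD = 5:2 ⇒ U = (13/14, 25/14)
3. Q lies on line YV with YQ:QV = 4:3 ⇒ Q = (8/7, 23/7)
4. X is the centroid of triangle SGQ ⇒ X = (5/7, 23/21)
5. E is the midpoint of SD ⇒ E = (3/4, 1/4)
2·[UDS] = 6/7, 2·[DXE] = -17/84
[UDS]:[DXE] = 6/7:-17/84 = -72/17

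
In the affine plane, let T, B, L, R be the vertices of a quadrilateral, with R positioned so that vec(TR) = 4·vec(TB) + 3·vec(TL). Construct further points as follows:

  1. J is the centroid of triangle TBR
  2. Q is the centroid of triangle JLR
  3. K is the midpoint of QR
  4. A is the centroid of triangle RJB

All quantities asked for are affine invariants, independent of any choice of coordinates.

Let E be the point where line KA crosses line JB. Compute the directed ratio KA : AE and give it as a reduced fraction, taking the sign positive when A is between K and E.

KA:AE = 1/6

Work in coordinates with T = (0, 0), B = (1, 0), L = (0, 1), R = (4, 3).
1. J is the centroid of triangle TBR ⇒ J = (5/3, 1)
2. Q is the centroid of triangle JLR ⇒ Q = (17/9, 5/3)
3. K is the midpoint of QR ⇒ K = (53/18, 7/3)
4. A is the centroid of triangle RJB ⇒ A = (20/9, 4/3)
line KA meets JB at E = (-19/9, -14/3)
A = K + t·(E−K) with t = 1/7, so KA:AE = 1/7:6/7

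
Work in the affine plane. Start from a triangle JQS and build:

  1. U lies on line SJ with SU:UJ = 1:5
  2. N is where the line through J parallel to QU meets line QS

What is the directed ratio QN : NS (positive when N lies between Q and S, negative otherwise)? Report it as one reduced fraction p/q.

Choose coordinates J = (0, 0), Q = (1, 0), S = (0, 1).
1. U lies on line SJ with SU:UJ = 1:5 ⇒ U = (0, 5/6)
2. N is where the line through J parallel to QU meets line QS ⇒ N = (6, -5)
N = Q + t·(S−Q) with t = -5, so QN:NS = t:(1−t) = -5:6

QN:NS = -5/6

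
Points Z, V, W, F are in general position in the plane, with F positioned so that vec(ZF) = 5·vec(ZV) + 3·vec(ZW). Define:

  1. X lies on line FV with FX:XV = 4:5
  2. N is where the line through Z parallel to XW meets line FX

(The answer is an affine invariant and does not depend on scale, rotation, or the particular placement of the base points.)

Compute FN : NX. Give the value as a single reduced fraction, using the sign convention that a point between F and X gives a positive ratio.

Set Z = (0, 0), V = (1, 0), W = (0, 1), F = (5, 3); any affine frame gives the same invariant.
1. X lies on line FV with FX:XV = 4:5 ⇒ X = (29/9, 5/3)
2. N is where the line through Z parallel to XW meets line FX ⇒ N = (29/21, 2/7)
N = F + t·(X−F) with t = 57/28, so FN:NX = t:(1−t) = 57/28:-29/28

FN:NX = -57/29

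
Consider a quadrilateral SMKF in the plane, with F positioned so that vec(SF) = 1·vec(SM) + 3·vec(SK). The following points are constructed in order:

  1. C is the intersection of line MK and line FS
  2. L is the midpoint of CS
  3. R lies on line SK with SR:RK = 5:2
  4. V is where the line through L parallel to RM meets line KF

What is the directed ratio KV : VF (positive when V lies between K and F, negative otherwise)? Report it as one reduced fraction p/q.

Work in coordinates with S = (0, 0), M = (1, 0), K = (0, 1), F = (1, 3).
1. C is the intersection of line MK and line FS ⇒ C = (1/4, 3/4)
2. L is the midpoint of CS ⇒ L = (1/8, 3/8)
3. R lies on line SK with SR:RK = 5:2 ⇒ R = (0, 5/7)
4. V is where the line through L parallel to RM meets line KF ⇒ V = (-15/76, 23/38)
V = K + t·(F−K) with t = -15/76, so KV:VF = t:(1−t) = -15/76:91/76

KV:VF = -15/91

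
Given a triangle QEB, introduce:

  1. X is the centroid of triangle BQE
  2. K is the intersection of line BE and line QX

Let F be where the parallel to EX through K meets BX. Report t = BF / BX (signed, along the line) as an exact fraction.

t = 1/2

Work in coordinates with Q = (0, 0), E = (1, 0), B = (0, 1).
1. X is the centroid of triangle BQE ⇒ X = (1/3, 1/3)
2. K is the intersection of line BE and line QX ⇒ K = (1/2, 1/2)
through K parallel to EX: direction (-2/3, 1/3); meets BX at F = (1/6, 2/3)
F = B + t·(X−B) with t = 1/2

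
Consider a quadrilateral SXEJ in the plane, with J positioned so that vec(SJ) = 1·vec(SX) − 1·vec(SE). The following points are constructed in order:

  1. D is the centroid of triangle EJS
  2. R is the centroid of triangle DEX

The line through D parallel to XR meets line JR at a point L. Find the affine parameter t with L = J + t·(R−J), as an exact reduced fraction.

t = 3/5

Work in coordinates with S = (0, 0), X = (1, 0), E = (0, 1), J = (1, -1).
1. D is the centroid of triangle EJS ⇒ D = (1/3, 0)
2. R is the centroid of triangle DEX ⇒ R = (4/9, 1/3)
through D parallel to XR: direction (-5/9, 1/3); meets JR at L = (2/3, -1/5)
L = J + t·(R−J) with t = 3/5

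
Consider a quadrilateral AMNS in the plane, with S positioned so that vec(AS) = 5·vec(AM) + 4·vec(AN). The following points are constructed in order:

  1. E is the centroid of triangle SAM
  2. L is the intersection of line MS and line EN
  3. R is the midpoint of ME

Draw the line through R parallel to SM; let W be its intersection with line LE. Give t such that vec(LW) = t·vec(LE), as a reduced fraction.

t = 1/2

Set A = (0, 0), M = (1, 0), N = (0, 1), S = (5, 4); any affine frame gives the same invariant.
1. E is the centroid of triangle SAM ⇒ E = (2, 4/3)
2. L is the intersection of line MS and line EN ⇒ L = (12/5, 7/5)
3. R is the midpoint of ME ⇒ R = (3/2, 2/3)
through R parallel to SM: direction (-4, -4); meets LE at W = (11/5, 41/30)
W = L + t·(E−L) with t = 1/2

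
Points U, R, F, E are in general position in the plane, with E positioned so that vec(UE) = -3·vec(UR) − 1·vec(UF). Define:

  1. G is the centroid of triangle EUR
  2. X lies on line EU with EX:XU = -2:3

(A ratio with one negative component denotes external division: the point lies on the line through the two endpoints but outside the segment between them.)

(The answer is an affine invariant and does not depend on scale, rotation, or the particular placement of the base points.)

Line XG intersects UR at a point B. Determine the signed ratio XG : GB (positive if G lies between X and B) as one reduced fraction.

XG:GB = 8

Assign U = (0, 0), R = (1, 0), F = (0, 1), E = (-3, -1) — the answer is frame-independent, so this choice is without loss of generality.
1. G is the centroid of triangle EUR ⇒ G = (-2/3, -1/3)
2. X lies on line EU with EX:XU = -2:3 ⇒ X = (-9, -3)
line XG meets UR at B = (3/8, 0)
G = X + t·(B−X) with t = 8/9, so XG:GB = 8/9:1/9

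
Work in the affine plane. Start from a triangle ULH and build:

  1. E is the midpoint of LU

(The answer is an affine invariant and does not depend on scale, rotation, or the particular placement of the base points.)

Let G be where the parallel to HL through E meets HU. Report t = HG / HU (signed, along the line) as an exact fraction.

Set U = (0, 0), L = (1, 0), H = (0, 1); any affine frame gives the same invariant.
1. E is the midpoint of LU ⇒ E = (1/2, 0)
through E parallel to HL: direction (1, -1); meets HU at G = (0, 1/2)
G = H + t·(U−H) with t = 1/2

t = 1/2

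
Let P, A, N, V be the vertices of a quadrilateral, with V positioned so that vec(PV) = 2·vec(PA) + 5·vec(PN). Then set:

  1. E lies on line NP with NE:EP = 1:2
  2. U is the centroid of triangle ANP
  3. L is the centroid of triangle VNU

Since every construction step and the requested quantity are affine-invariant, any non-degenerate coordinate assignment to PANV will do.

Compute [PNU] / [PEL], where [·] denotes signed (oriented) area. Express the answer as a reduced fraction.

[PNU]:[PEL] = 9/14

Set P = (0, 0), A = (1, 0), N = (0, 1), V = (2, 5); any affine frame gives the same invariant.
1. E lies on line NP with NE:EP = 1:2 ⇒ E = (0, 2/3)
2. U is the centroid of triangle ANP ⇒ U = (1/3, 1/3)
3. L is the centroid of triangle VNU ⇒ L = (7/9, 19/9)
2·[PNU] = -1/3, 2·[PEL] = -14/27
[PNU]:[PEL] = -1/3:-14/27 = 9/14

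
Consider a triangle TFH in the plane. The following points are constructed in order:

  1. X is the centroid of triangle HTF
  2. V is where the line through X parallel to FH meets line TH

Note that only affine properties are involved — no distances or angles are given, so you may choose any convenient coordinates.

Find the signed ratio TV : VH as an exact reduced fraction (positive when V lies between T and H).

TV:VH = 2

Set T = (0, 0), F = (1, 0), H = (0, 1); any affine frame gives the same invariant.
1. X is the centroid of triangle HTF ⇒ X = (1/3, 1/3)
2. V is where the line through X parallel to FH meets line TH ⇒ V = (0, 2/3)
V = T + t·(H−T) with t = 2/3, so TV:VH = t:(1−t) = 2/3:1/3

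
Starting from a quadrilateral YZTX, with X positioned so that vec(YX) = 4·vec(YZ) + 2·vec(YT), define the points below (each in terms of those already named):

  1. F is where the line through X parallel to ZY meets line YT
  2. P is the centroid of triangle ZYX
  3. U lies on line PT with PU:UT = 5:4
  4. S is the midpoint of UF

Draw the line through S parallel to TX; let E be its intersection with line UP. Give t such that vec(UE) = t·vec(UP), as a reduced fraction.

t = -8/5

Set Y = (0, 0), Z = (1, 0), T = (0, 1), X = (4, 2); any affine frame gives the same invariant.
1. F is where the line through X parallel to ZY meets line YT ⇒ F = (0, 2)
2. P is the centroid of triangle ZYX ⇒ P = (5/3, 2/3)
3. U lies on line PT with PU:UT = 5:4 ⇒ U = (20/27, 23/27)
4. S is the midpoint of UF ⇒ S = (10/27, 77/54)
through S parallel to TX: direction (4, 1); meets UP at E = (-20/27, 31/27)
E = U + t·(P−U) with t = -8/5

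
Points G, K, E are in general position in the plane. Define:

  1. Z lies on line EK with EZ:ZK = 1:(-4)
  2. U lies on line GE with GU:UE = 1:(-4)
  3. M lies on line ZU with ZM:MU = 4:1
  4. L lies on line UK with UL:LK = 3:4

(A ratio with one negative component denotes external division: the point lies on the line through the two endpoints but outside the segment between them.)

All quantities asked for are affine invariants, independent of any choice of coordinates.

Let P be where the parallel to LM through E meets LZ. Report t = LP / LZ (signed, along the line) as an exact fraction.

Set G = (0, 0), K = (1, 0), E = (0, 1); any affine frame gives the same invariant.
1. Z lies on line EK with EZ:ZK = 1:(-4) ⇒ Z = (-1/3, 4/3)
2. U lies on line GE with GU:UE = 1:(-4) ⇒ U = (0, -1/3)
3. M lies on line ZU with ZM:MU = 4:1 ⇒ M = (-1/15, 0)
4. L lies on line UK with UL:LK = 3:4 ⇒ L = (3/7, -4/21)
through E parallel to LM: direction (-52/105, 4/21); meets LZ at P = (-13/63, 68/63)
P = L + t·(Z−L) with t = 5/6

t = 5/6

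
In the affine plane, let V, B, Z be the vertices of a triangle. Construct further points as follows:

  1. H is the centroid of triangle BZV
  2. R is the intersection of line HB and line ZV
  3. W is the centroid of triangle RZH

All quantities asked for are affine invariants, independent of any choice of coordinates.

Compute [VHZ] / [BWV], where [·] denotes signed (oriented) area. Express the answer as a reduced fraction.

[VHZ]:[BWV] = 6/11

Assign V = (0, 0), B = (1, 0), Z = (0, 1) — the answer is frame-independent, so this choice is without loss of generality.
1. H is the centroid of triangle BZV ⇒ H = (1/3, 1/3)
2. R is the intersection of line HB and line ZV ⇒ R = (0, 1/2)
3. W is the centroid of triangle RZH ⇒ W = (1/9, 11/18)
2·[VHZ] = 1/3, 2·[BWV] = 11/18
[VHZ]:[BWV] = 1/3:11/18 = 6/11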